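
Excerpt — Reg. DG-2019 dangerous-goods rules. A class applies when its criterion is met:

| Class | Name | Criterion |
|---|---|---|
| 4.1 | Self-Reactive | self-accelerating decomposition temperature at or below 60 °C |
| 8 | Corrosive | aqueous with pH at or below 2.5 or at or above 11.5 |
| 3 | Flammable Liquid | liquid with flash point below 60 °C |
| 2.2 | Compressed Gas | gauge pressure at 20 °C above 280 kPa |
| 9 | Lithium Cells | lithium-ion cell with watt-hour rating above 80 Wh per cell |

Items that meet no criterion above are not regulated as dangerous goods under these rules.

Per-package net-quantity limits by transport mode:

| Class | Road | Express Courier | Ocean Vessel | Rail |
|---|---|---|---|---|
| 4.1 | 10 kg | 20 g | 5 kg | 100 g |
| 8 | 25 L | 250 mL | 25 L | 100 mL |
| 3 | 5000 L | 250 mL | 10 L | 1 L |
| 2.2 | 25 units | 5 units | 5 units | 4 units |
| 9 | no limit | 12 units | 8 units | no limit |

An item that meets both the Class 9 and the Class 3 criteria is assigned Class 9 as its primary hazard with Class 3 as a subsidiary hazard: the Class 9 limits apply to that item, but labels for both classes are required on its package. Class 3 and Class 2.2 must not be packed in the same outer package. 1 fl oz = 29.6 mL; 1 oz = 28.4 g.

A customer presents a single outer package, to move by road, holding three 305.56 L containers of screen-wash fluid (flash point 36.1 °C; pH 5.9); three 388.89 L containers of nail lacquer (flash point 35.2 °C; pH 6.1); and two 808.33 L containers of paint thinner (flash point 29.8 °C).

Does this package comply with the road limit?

Yes

The screen-wash fluid has flash point 36.1 °C, which is < 60 °C, so it is Class 3 (Flammable Liquid).
Nail lacquer: flash point 35.2 °C < 60 °C → Class 3 (Flammable Liquid).
Flash point 29.8 °C meets the Class 3 criterion (Flammable Liquid), so the paint thinner is Class 3.
Total Class 3: (three 305.56 L containers = 916.68 L) + (three 388.89 L containers = 1166.67 L) + (two 808.33 L containers = 1616.66 L) = 3700.01 L.
That is within the Class 3 road limit of 5000 L.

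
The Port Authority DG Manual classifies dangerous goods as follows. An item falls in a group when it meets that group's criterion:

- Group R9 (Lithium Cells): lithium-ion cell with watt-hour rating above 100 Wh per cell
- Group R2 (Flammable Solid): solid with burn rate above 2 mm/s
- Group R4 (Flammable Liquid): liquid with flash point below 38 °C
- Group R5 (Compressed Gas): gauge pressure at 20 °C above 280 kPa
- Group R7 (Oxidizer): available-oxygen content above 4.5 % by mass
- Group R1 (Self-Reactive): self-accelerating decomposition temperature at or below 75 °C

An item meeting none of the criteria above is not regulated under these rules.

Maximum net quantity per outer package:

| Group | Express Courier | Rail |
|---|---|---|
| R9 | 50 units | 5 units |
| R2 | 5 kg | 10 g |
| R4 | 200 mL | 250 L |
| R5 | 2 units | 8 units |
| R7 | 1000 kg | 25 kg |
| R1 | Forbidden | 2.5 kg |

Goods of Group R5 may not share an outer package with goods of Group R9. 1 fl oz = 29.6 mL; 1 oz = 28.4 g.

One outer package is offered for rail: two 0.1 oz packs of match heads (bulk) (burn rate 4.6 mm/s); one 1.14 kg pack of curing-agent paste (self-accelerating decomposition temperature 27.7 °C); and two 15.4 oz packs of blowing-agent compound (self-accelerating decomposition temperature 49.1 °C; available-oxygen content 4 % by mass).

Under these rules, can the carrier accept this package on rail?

The match heads (bulk) have burn rate 4.6 mm/s, which is > 2 mm/s, so they are Group R2 (Flammable Solid).
Self-accelerating decomposition temperature 27.7 °C meets the Group R1 criterion (Self-Reactive), so the curing-agent paste is Group R1.
The blowing-agent compound has self-accelerating decomposition temperature 49.1 °C, which is ≤ 75 °C, so it is Group R1 (Self-Reactive).
Group R1 net quantity: 1.14 kg + (two 15.4 oz packs = 874.72 g) = 2014.72 g.
2014.72 g is within the rail limit of 2.5 kg for Group R1.
Group R2 quantity: two 0.1 oz packs = 5.68 g.
5.68 g is within the rail limit of 10 g for Group R2.
The segregation rule (Group R5 with Group R9) does not apply to Group R1 with Group R2.
Every hazard group is within its rail limit and no segregation rule is violated.

Yes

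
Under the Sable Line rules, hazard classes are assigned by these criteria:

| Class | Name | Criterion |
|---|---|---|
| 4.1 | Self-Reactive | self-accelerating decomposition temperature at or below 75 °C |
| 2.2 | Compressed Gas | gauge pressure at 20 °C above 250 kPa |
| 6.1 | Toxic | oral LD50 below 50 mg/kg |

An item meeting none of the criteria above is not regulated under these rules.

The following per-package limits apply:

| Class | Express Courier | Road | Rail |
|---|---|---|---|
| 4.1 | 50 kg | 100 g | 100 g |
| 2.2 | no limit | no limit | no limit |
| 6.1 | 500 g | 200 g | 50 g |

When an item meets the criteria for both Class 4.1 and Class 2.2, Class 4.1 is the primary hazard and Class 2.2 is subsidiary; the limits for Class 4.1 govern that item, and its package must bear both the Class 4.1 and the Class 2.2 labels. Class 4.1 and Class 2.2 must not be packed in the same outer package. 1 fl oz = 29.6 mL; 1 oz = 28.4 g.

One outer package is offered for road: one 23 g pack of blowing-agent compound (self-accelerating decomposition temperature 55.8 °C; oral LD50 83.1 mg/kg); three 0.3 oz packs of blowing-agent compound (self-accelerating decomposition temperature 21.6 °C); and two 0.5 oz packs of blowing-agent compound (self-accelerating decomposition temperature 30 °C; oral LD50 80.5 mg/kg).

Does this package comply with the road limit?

Yes

Self-accelerating decomposition temperature 55.8 °C meets the Class 4.1 criterion (Self-Reactive), so the blowing-agent compound is Class 4.1.
Self-accelerating decomposition temperature 21.6 °C meets the Class 4.1 criterion (Self-Reactive), so the blowing-agent compound is Class 4.1.
Self-accelerating decomposition temperature 30 °C meets the Class 4.1 criterion (Self-Reactive), so the blowing-agent compound is Class 4.1.
Class 4.1 net quantity: 23 g + (three 0.3 oz packs = 25.56 g) + (two 0.5 oz packs = 28.4 g) = 76.96 g.
76.96 g ≤ 100 g (road limit, Class 4.1) — within limit.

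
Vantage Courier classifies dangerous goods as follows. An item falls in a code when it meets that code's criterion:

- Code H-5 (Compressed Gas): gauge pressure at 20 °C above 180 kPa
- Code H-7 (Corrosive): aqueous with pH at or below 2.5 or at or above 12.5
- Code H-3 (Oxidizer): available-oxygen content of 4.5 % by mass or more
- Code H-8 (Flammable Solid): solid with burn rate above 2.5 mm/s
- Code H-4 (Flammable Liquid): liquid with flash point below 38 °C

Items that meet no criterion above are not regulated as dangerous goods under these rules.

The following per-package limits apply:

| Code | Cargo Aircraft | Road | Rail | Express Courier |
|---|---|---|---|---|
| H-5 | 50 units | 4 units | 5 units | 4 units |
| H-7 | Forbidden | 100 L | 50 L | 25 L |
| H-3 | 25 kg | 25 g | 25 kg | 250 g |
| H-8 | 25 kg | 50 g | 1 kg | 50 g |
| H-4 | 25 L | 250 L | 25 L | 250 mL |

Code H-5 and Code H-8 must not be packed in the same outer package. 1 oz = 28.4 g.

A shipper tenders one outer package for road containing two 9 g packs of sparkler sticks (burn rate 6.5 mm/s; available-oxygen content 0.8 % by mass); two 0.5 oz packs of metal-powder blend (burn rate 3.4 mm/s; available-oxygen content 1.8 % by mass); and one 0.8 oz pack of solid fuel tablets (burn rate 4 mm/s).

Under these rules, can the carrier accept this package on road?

No

Burn rate 6.5 mm/s meets the Code H-8 criterion (Flammable Solid), so the sparkler sticks are Code H-8.
Burn rate 3.4 mm/s meets the Code H-8 criterion (Flammable Solid), so the metal-powder blend is Code H-8.
The solid fuel tablets have burn rate 4 mm/s, which is > 2.5 mm/s, so they are Code H-8 (Flammable Solid).
Total Code H-8: (two 9 g packs = 18 g) + (two 0.5 oz packs = 28.4 g) + (one 0.8 oz pack = 22.72 g) = 69.12 g.
69.12 g > 50 g (road limit, Code H-8) — over the limit.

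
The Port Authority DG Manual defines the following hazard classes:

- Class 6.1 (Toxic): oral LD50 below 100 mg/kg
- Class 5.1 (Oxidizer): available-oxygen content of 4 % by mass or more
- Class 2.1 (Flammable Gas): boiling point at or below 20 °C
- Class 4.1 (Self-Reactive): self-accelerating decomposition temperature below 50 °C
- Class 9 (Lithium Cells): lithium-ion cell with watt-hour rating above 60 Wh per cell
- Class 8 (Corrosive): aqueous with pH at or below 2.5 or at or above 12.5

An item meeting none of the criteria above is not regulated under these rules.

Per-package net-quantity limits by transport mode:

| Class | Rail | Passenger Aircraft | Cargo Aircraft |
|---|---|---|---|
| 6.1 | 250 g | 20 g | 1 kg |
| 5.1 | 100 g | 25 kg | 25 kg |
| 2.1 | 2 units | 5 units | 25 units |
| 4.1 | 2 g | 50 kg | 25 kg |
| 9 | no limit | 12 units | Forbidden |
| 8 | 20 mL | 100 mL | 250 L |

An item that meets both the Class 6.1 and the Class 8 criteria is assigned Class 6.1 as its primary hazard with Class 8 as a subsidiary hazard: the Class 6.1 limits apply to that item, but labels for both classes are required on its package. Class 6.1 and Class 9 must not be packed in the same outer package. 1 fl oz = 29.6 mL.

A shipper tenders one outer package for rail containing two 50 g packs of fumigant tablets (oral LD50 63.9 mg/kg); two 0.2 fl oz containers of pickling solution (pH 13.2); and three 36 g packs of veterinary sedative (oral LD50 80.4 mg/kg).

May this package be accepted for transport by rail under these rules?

With oral LD50 63.9 mg/kg (< 100 mg/kg), the fumigant tablets fall in Class 6.1.
With pH 13.2 (≥ 12.5), the pickling solution falls in Class 8.
Oral LD50 80.4 mg/kg meets the Class 6.1 criterion (Toxic), so the veterinary sedative is Class 6.1.
Total Class 6.1: (two 50 g packs = 100 g) + (three 36 g packs = 108 g) = 208 g.
208 g ≤ 250 g (rail limit, Class 6.1) — within limit.
Class 8 quantity: two 0.2 fl oz containers = 11.84 mL.
11.84 mL ≤ 20 mL (rail limit, Class 8) — within limit.
The segregation rule (Class 6.1 with Class 9) does not apply to Class 6.1 with Class 8.
Every hazard class is within its rail limit and no segregation rule is violated.

Yes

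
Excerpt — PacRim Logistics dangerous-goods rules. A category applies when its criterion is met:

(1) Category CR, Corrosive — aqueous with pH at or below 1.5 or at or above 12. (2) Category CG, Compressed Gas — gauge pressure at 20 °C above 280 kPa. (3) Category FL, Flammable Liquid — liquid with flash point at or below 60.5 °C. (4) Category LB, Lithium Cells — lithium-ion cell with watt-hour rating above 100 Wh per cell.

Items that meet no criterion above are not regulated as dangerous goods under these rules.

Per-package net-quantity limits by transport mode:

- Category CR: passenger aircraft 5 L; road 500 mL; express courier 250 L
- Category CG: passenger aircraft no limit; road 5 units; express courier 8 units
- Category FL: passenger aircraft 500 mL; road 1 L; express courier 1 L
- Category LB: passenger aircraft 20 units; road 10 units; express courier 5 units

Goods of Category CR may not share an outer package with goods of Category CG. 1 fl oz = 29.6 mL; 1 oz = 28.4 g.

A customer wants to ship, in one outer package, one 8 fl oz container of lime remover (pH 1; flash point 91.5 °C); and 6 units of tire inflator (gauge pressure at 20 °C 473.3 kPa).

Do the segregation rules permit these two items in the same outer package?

The lime remover has pH 1, which is ≤ 1.5, so it is Category CR (Corrosive).
With gauge pressure at 20 °C 473.3 kPa (> 280 kPa), the tire inflator falls in Category CG.
Category CR and Category CG may not share an outer package.

No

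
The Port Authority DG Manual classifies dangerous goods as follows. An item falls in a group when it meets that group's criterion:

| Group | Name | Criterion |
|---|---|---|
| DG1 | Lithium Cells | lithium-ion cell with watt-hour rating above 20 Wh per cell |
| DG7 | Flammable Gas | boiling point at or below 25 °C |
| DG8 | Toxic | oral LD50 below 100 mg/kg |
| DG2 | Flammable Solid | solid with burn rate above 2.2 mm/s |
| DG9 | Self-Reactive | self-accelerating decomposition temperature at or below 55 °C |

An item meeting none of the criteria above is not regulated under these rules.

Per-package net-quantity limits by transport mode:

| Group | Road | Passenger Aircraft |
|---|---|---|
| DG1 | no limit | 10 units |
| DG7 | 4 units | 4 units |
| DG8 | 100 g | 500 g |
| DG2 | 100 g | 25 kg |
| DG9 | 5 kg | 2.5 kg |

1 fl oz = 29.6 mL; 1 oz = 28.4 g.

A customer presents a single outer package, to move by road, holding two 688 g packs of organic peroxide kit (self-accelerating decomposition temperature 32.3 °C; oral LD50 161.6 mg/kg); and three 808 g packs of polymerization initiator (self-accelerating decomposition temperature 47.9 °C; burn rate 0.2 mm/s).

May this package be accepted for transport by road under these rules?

Yes

With self-accelerating decomposition temperature 32.3 °C (≤ 55 °C), the organic peroxide kit falls in Group DG9.
Polymerization initiator: self-accelerating decomposition temperature 47.9 °C ≤ 55 °C → Group DG9 (Self-Reactive).
Total Group DG9: (two 688 g packs = 1.376 kg) + (three 808 g packs = 2.424 kg) = 3.8 kg.
3.8 kg ≤ 5 kg (road limit, Group DG9) — within limit.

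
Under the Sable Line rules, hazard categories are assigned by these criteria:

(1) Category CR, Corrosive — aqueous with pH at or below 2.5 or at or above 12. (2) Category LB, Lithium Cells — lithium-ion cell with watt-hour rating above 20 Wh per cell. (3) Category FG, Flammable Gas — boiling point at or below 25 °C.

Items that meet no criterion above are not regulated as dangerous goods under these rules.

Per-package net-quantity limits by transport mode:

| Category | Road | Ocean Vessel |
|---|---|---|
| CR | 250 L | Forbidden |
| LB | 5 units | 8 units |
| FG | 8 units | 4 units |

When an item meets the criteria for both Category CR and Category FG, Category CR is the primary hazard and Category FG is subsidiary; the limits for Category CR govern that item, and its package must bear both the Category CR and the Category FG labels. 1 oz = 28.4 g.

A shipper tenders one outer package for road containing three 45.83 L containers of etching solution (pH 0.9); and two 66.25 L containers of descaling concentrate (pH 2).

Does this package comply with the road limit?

No

The etching solution has pH 0.9, which is ≤ 2.5, so it is Category CR (Corrosive).
Descaling concentrate: pH 2 ≤ 2.5 → Category CR (Corrosive).
Total Category CR: (three 45.83 L containers = 137.49 L) + (two 66.25 L containers = 132.5 L) = 269.99 L.
That exceeds the Category CR road limit of 250 L.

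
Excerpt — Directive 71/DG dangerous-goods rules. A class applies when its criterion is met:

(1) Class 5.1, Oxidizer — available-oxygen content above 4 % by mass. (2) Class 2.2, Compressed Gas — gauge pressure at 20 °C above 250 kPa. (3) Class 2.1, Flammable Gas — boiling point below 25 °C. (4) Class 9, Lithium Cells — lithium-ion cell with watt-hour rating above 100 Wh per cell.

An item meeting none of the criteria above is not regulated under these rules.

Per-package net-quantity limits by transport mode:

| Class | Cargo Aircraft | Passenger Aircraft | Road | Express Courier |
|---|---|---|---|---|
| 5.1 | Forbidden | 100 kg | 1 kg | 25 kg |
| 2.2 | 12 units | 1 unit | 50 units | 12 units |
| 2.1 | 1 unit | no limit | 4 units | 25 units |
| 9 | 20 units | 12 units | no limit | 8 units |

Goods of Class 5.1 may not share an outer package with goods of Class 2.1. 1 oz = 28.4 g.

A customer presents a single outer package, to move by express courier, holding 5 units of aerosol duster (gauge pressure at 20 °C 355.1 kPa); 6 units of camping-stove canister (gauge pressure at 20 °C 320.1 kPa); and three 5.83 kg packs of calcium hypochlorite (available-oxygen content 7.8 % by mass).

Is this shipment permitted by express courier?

Aerosol duster: gauge pressure at 20 °C 355.1 kPa > 250 kPa → Class 2.2 (Compressed Gas).
The camping-stove canister has gauge pressure at 20 °C 320.1 kPa, which is > 250 kPa, so it is Class 2.2 (Compressed Gas).
Available-oxygen content 7.8 % by mass meets the Class 5.1 criterion (Oxidizer), so the calcium hypochlorite is Class 5.1.
Class 5.1 quantity: three 5.83 kg packs = 17.49 kg.
17.49 kg ≤ 25 kg (express courier limit, Class 5.1) — within limit.
Total Class 2.2: 5 units + 6 units = 11 units.
11 units ≤ 12 units (express courier limit, Class 2.2) — within limit.
The segregation rule (Class 5.1 with Class 2.1) does not apply to Class 5.1 with Class 2.2.
Every hazard class is within its express courier limit and no segregation rule is violated.

Yes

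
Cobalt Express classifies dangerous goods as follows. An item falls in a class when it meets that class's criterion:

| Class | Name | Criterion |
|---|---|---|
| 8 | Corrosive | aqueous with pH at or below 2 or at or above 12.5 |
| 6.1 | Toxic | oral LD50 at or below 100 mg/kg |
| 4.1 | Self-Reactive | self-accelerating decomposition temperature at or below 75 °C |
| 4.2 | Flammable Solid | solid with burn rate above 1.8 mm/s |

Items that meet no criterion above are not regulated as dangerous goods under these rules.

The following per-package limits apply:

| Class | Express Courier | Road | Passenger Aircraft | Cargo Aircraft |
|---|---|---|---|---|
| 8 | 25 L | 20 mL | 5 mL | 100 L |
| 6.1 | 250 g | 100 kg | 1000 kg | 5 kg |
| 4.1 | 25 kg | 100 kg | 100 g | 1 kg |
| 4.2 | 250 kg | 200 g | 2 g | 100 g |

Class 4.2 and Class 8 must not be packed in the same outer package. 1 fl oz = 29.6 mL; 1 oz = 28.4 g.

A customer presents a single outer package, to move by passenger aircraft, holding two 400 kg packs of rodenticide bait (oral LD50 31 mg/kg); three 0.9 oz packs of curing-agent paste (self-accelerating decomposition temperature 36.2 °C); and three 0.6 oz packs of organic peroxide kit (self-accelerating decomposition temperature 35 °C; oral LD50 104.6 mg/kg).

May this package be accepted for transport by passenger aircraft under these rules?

No

Oral LD50 31 mg/kg meets the Class 6.1 criterion (Toxic), so the rodenticide bait is Class 6.1.
Self-accelerating decomposition temperature 36.2 °C meets the Class 4.1 criterion (Self-Reactive), so the curing-agent paste is Class 4.1.
Organic peroxide kit: self-accelerating decomposition temperature 35 °C ≤ 75 °C → Class 4.1 (Self-Reactive).
Total Class 4.1: (three 0.9 oz packs = 76.68 g) + (three 0.6 oz packs = 51.12 g) = 127.8 g.
127.8 g exceeds the passenger aircraft limit of 100 g for Class 4.1.
Class 6.1 quantity: two 400 kg packs = 800 kg.
800 kg is within the passenger aircraft limit of 1000 kg for Class 6.1.
The segregation rule (Class 4.2 with Class 8) does not apply to Class 4.1 with Class 6.1.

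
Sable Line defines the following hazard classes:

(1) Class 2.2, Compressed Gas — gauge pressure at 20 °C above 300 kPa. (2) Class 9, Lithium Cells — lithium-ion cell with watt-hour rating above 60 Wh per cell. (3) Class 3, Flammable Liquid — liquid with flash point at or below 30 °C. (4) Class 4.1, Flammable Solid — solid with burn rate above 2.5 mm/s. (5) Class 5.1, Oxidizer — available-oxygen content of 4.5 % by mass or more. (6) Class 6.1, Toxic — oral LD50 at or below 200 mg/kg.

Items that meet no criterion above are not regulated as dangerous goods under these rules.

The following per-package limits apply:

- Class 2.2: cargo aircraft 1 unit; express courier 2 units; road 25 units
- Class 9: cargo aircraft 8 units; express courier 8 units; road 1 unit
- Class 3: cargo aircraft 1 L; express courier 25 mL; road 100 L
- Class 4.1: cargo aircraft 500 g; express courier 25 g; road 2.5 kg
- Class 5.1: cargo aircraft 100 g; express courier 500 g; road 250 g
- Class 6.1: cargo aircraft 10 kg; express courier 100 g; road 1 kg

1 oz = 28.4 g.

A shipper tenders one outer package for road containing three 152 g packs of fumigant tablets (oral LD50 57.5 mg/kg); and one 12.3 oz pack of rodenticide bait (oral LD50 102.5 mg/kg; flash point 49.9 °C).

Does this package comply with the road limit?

With oral LD50 57.5 mg/kg (≤ 200 mg/kg), the fumigant tablets fall in Class 6.1.
Rodenticide bait: oral LD50 102.5 mg/kg ≤ 200 mg/kg → Class 6.1 (Toxic).
Total Class 6.1: (three 152 g packs = 456 g) + (one 12.3 oz pack = 349.32 g) = 805.32 g.
805.32 g is within the road limit of 1 kg for Class 6.1.

Yes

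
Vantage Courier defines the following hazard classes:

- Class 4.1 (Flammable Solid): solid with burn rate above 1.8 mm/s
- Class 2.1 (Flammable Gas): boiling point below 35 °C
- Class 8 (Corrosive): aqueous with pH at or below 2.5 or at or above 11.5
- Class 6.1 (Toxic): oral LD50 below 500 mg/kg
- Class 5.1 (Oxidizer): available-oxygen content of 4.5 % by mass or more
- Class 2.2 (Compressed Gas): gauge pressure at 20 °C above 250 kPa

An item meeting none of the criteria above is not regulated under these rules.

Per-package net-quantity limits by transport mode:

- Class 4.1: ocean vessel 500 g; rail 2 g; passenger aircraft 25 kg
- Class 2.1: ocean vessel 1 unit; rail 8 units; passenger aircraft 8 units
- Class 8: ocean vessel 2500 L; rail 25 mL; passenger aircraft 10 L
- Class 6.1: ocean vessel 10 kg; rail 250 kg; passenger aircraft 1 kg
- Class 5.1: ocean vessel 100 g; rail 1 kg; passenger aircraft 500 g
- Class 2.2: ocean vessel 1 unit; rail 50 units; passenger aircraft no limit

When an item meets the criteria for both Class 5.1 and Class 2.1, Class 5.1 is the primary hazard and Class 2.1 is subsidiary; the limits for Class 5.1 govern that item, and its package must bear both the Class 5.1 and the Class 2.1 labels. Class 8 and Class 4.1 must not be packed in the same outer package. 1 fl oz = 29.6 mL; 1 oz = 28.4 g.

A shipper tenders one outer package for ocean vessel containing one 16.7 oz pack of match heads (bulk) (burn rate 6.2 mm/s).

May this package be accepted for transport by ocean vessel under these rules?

With burn rate 6.2 mm/s (> 1.8 mm/s), the match heads (bulk) fall in Class 4.1.
Class 4.1 quantity: one 16.7 oz pack = 474.28 g.
474.28 g ≤ 500 g (ocean vessel limit, Class 4.1) — within limit.

Yes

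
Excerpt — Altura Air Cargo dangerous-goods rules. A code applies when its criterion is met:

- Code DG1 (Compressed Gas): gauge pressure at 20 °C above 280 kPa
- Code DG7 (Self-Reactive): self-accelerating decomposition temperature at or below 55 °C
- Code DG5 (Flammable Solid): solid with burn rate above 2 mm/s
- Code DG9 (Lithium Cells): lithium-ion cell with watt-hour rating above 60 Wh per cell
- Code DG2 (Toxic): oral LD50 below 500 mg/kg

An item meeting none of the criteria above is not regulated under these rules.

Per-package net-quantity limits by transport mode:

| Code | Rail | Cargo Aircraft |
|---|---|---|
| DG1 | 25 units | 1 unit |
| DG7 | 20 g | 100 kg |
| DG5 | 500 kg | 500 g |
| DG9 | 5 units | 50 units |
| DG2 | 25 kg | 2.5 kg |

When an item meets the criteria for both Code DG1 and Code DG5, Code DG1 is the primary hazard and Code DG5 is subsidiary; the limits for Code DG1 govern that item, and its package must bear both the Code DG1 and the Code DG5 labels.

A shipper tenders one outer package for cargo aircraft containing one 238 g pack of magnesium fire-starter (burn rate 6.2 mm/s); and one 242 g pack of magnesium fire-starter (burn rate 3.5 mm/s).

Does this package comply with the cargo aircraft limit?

With burn rate 6.2 mm/s (> 2 mm/s), the magnesium fire-starter falls in Code DG5.
Burn rate 3.5 mm/s meets the Code DG5 criterion (Flammable Solid), so the magnesium fire-starter is Code DG5.
Code DG5 net quantity: 238 g + 242 g = 480 g.
480 g is within the cargo aircraft limit of 500 g for Code DG5.

Yes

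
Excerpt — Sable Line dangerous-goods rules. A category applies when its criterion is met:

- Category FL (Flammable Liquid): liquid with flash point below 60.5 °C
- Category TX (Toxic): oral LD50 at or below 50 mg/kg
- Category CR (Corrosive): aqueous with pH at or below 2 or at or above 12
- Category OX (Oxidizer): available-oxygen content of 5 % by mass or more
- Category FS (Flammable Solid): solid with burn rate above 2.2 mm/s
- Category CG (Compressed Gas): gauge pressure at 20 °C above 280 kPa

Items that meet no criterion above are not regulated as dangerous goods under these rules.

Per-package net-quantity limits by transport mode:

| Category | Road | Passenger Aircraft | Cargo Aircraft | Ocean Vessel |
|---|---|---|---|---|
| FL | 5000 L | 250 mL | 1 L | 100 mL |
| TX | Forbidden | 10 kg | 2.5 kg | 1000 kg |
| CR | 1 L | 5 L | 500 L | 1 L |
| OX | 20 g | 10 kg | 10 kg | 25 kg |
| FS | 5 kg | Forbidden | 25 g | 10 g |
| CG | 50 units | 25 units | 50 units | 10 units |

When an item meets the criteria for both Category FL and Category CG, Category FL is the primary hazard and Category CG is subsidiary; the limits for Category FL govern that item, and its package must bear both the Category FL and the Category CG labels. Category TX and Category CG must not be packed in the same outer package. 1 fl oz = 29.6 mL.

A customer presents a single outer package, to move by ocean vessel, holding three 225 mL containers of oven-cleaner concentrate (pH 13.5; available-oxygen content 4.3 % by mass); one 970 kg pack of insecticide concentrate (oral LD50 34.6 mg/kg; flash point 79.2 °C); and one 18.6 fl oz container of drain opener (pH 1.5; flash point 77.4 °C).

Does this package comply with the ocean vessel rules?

Oven-cleaner concentrate: pH 13.5 ≥ 12 → Category CR (Corrosive).
Oral LD50 34.6 mg/kg meets the Category TX criterion (Toxic), so the insecticide concentrate is Category TX.
The drain opener has pH 1.5, which is ≤ 2, so it is Category CR (Corrosive).
Total Category CR: (three 225 mL containers = 675 mL) + (one 18.6 fl oz container = 550.56 mL) = 1225.56 mL.
That exceeds the Category CR ocean vessel limit of 1 L.
Category TX quantity: 970 kg.
That is within the Category TX ocean vessel limit of 1000 kg.
The segregation rule (Category TX with Category CG) does not apply to Category CR with Category TX.

No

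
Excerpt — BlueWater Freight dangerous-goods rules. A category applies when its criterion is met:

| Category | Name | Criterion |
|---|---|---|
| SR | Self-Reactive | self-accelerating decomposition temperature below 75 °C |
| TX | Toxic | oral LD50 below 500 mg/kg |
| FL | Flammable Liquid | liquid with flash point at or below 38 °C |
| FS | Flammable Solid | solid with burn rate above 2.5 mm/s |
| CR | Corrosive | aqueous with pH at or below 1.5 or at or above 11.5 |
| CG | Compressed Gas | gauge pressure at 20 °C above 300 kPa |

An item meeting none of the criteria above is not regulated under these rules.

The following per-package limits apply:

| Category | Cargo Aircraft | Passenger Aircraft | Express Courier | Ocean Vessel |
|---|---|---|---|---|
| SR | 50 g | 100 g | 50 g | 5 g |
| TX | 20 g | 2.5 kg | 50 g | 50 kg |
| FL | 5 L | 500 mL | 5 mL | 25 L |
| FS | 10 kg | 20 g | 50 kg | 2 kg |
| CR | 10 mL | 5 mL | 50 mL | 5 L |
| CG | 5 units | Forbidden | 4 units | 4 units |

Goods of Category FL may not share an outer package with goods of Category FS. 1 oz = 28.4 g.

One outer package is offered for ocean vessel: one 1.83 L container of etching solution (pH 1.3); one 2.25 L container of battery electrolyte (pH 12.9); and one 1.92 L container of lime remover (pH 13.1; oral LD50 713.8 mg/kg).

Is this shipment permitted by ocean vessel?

No

Etching solution: pH 1.3 ≤ 1.5 → Category CR (Corrosive).
With pH 12.9 (≥ 11.5), the battery electrolyte falls in Category CR.
pH 13.1 meets the Category CR criterion (Corrosive), so the lime remover is Category CR.
Total Category CR: 1.83 L + 2.25 L + 1.92 L = 6 L.
6 L > 5 L (ocean vessel limit, Category CR) — over the limit.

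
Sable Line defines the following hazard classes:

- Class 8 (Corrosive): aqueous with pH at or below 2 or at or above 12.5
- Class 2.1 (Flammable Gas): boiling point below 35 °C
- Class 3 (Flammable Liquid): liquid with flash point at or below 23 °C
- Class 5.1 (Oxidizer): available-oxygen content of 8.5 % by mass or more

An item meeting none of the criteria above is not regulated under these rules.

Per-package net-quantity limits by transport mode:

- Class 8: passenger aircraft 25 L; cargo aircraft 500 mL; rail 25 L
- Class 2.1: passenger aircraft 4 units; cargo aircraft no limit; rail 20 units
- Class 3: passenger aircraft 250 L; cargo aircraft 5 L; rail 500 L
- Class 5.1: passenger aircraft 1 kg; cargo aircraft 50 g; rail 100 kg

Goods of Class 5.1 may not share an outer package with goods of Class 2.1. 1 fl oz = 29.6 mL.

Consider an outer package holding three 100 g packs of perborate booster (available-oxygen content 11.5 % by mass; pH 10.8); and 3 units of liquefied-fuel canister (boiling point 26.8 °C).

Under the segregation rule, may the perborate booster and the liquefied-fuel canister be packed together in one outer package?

Perborate booster: available-oxygen content 11.5 % by mass ≥ 8.5 % by mass → Class 5.1 (Oxidizer).
With boiling point 26.8 °C (< 35 °C), the liquefied-fuel canister falls in Class 2.1.
Class 5.1 and Class 2.1 may not share an outer package.

No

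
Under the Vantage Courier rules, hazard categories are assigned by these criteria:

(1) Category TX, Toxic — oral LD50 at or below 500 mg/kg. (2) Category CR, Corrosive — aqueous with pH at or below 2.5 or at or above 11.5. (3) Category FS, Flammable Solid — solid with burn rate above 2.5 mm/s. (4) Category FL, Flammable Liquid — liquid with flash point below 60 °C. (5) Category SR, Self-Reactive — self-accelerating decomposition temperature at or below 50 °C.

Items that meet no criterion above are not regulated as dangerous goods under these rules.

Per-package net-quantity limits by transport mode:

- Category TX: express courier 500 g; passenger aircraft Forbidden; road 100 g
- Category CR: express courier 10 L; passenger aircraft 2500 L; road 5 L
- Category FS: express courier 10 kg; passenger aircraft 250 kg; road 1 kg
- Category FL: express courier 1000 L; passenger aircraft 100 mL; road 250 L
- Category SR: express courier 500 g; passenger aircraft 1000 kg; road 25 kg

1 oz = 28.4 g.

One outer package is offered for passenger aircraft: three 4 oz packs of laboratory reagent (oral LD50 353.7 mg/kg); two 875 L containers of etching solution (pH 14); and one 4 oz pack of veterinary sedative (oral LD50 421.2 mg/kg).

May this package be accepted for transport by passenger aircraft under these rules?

No

The laboratory reagent has oral LD50 353.7 mg/kg, which is ≤ 500 mg/kg, so it is Category TX (Toxic).
pH 14 meets the Category CR criterion (Corrosive), so the etching solution is Category CR.
Veterinary sedative: oral LD50 421.2 mg/kg ≤ 500 mg/kg → Category TX (Toxic).
Category CR quantity: two 875 L containers = 1750 L.
1750 L ≤ 2500 L (passenger aircraft limit, Category CR) — within limit.
Category TX net quantity: (three 4 oz packs = 340.8 g) + (one 4 oz pack = 113.6 g) = 454.4 g.
Category TX is Forbidden by passenger aircraft.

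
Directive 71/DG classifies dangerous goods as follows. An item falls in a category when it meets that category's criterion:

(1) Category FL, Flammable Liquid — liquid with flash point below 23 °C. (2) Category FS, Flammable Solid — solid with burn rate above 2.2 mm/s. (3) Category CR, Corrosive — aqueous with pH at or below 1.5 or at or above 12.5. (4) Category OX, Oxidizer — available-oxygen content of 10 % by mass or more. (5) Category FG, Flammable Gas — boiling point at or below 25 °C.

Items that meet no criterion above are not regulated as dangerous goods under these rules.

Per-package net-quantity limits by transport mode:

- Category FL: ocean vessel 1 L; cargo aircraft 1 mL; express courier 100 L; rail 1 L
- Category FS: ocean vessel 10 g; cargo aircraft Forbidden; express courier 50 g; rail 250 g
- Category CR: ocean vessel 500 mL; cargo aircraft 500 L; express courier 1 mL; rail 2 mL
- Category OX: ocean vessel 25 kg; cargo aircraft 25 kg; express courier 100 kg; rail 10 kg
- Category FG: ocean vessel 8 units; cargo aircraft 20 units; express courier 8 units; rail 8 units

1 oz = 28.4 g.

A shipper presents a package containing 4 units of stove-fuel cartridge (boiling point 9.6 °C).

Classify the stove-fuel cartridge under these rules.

Boiling point 9.6 °C meets the Category FG criterion (Flammable Gas), so the stove-fuel cartridge is Category FG.

Category FG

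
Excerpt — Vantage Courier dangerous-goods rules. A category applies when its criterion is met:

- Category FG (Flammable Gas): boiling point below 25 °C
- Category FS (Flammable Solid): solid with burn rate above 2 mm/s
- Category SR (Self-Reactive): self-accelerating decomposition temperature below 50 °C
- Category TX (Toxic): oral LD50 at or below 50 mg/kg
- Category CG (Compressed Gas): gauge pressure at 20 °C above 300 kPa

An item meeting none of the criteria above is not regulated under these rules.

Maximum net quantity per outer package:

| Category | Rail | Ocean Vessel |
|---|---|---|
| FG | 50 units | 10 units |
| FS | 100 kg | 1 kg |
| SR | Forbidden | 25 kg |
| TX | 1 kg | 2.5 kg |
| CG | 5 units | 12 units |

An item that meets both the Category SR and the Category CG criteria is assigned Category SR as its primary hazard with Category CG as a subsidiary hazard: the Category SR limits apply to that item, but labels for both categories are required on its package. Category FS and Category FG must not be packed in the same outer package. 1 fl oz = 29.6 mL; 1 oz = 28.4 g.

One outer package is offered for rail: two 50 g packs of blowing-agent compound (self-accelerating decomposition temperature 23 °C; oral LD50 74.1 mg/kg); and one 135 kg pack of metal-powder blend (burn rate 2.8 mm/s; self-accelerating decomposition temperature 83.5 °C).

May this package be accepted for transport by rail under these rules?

Self-accelerating decomposition temperature 23 °C meets the Category SR criterion (Self-Reactive), so the blowing-agent compound is Category SR.
With burn rate 2.8 mm/s (> 2 mm/s), the metal-powder blend falls in Category FS.
Category FS quantity: 135 kg.
That exceeds the Category FS rail limit of 100 kg.
Category SR quantity: two 50 g packs = 100 g.
Category SR is Forbidden by rail.
The segregation rule (Category FS with Category FG) does not apply to Category FS with Category SR.

No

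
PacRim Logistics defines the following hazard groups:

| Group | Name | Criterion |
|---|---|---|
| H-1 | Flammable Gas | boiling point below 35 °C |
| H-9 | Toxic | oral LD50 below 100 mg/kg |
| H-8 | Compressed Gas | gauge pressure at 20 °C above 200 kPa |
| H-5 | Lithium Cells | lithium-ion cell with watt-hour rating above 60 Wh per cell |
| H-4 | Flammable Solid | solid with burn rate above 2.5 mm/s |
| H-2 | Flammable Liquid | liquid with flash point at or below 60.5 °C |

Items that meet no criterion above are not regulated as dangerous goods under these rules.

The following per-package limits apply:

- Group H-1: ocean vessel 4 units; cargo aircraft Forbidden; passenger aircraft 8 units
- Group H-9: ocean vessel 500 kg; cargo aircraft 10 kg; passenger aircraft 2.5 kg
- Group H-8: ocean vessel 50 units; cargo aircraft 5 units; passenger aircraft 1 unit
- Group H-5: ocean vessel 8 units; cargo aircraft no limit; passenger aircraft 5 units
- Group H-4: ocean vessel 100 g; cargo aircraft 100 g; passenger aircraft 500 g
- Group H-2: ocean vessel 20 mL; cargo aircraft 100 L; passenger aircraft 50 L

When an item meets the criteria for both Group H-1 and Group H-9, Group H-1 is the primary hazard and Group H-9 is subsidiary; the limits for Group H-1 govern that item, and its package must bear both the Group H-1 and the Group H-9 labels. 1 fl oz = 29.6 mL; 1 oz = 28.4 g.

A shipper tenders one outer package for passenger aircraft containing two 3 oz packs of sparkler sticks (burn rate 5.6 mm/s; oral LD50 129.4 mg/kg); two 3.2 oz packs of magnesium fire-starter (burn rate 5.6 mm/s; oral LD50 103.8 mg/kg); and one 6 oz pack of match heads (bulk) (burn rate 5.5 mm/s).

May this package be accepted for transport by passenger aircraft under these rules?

No

With burn rate 5.6 mm/s (> 2.5 mm/s), the sparkler sticks fall in Group H-4.
Magnesium fire-starter: burn rate 5.6 mm/s > 2.5 mm/s → Group H-4 (Flammable Solid).
Match heads (bulk): burn rate 5.5 mm/s > 2.5 mm/s → Group H-4 (Flammable Solid).
Total Group H-4: (two 3 oz packs = 170.4 g) + (two 3.2 oz packs = 181.76 g) + (one 6 oz pack = 170.4 g) = 522.56 g.
522.56 g > 500 g (passenger aircraft limit, Group H-4) — over the limit.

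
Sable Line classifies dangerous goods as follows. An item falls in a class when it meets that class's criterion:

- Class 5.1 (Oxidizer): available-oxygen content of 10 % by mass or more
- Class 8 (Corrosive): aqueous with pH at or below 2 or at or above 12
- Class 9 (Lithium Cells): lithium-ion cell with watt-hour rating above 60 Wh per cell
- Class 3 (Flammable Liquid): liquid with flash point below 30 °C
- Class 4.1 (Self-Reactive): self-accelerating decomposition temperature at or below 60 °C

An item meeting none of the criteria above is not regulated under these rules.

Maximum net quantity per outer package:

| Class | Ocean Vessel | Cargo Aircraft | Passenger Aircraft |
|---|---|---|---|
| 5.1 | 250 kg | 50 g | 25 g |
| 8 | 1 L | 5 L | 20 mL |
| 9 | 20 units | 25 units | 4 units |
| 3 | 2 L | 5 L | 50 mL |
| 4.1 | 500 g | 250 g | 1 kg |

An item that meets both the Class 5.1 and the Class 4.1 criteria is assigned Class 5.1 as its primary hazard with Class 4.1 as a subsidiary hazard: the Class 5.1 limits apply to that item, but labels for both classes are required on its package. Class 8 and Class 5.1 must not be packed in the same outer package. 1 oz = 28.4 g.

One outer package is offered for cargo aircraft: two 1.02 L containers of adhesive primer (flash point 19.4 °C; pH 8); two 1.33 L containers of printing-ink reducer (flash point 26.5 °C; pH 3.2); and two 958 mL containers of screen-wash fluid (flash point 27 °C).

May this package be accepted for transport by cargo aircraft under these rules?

No

Adhesive primer: flash point 19.4 °C < 30 °C → Class 3 (Flammable Liquid).
Flash point 26.5 °C meets the Class 3 criterion (Flammable Liquid), so the printing-ink reducer is Class 3.
The screen-wash fluid has flash point 27 °C, which is < 30 °C, so it is Class 3 (Flammable Liquid).
Class 3 net quantity: (two 1.02 L containers = 2.04 L) + (two 1.33 L containers = 2.66 L) + (two 958 mL containers = 1.916 L) = 6.616 L.
That exceeds the Class 3 cargo aircraft limit of 5 L.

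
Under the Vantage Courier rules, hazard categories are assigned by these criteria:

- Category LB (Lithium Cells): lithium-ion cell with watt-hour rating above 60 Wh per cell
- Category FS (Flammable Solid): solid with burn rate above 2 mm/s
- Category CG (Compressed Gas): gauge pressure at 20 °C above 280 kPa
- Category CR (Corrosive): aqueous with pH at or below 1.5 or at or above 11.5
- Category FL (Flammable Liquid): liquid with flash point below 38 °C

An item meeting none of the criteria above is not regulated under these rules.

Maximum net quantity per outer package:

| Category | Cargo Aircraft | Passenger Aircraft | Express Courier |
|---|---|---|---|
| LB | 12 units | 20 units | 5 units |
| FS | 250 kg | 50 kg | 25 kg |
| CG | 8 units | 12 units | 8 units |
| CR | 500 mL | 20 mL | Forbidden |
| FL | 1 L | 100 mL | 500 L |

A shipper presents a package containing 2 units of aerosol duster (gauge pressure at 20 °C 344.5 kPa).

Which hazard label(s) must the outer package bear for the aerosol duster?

With gauge pressure at 20 °C 344.5 kPa (> 280 kPa), the aerosol duster falls in Category CG.
Only the Category CG label is required.

Category CG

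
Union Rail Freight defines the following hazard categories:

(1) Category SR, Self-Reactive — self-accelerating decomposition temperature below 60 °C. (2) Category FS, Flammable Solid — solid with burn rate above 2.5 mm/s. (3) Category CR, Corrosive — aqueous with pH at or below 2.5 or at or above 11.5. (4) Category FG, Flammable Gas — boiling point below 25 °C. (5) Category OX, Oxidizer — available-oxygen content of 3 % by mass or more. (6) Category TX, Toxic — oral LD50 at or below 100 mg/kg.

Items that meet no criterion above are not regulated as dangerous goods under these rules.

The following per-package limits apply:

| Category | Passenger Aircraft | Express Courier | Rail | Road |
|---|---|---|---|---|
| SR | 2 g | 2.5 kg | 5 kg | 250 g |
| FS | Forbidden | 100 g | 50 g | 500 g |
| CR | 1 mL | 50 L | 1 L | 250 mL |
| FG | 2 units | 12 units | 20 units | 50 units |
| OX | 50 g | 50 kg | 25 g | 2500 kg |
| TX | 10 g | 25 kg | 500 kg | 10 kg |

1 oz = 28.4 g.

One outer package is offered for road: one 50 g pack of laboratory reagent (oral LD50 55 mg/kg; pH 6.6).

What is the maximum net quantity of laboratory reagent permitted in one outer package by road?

10 kg

Oral LD50 55 mg/kg meets the Category TX criterion (Toxic), so the laboratory reagent is Category TX.
The road limit for Category TX is 10 kg.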